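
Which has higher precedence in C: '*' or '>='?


'*' is multiplicative (level 10); '>=' is relational (level 7)
Higher level binds tighter
'*' has higher precedence than '>='


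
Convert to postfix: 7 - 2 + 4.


Left to right (same or higher precedence on left)
Postfix: 7 2 - 4 +


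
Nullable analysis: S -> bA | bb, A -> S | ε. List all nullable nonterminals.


A nonterminal is nullable iff some alternative derives ε (directly, or every symbol in it is nullable)
Nullable: {A}


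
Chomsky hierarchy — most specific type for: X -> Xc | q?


Left-linear: every RHS is a terminal or one nonterminal followed by a terminal
Classification: Type 3 (Regular)


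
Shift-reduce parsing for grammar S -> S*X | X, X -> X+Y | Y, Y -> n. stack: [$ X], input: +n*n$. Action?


shift '+' to continue X -> X+Y
Action: shift


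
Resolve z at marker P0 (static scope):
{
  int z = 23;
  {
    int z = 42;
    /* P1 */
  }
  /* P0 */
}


z declared in the same block as P0
z = 23


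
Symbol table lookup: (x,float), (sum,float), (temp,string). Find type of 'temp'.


Lookup 'temp' → type string


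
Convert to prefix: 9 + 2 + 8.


left-to-right (same/higher precedence on left): tree is (+ (+ 9 2) 8)
Prefix: + + 9 2 8


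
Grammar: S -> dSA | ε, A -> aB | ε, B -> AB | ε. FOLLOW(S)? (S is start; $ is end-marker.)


$ ∈ FOLLOW(S). For each A -> αBβ: add FIRST(β)\{ε} to FOLLOW(B); if β nullable, add FOLLOW(A).
FOLLOW(S) = {$, a}


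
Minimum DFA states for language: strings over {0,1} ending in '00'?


Track the longest suffix of input matching a prefix of '00': 3 classes (prefixes of length 0..2)
Minimal DFA: 3 states


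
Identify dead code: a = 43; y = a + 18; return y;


a is read by y's definition; y is returned
No dead code


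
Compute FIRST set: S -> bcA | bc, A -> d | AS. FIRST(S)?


Per alternative of S: FIRST(bcA) = {b}; FIRST(bc) = {b}
FIRST(S) = {b}


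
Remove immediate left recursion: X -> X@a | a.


Left-recursive alternatives: X@a; non-recursive: a
Introduce X': X -> aX', X' -> @aX' | ε


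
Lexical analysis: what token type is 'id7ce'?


Pattern: letter/underscore followed by alphanumerics, not a keyword
Type: IDENTIFIER


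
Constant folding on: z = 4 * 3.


4 * 3 = 12 at compile time
Optimized: z = 12


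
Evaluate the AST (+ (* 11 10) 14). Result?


Evaluate inner: (* 11 10) = 110
Evaluate root: (+ 110 14) = 124
Result: 124


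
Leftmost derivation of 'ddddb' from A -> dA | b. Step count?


Derivation: A => dA => ddA => dddA => ddddA => ddddb
Steps: 5


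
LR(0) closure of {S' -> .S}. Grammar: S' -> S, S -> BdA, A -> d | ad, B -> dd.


Start: S' -> .S
For each item with dot before a nonterminal B, add B -> .γ for every B-production
Closure: [S' -> .S, S -> .BdA, B -> .dd]


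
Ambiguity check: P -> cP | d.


right-linear, alternatives start with distinct terminals 'c' vs 'd': unique leftmost derivation
Unambiguous


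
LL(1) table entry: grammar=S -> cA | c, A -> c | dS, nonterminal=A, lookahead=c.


For [A, c]: 'c' ∈ FIRST(c)
Entry: A -> c


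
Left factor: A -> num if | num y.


Common prefix: 'num'
Factored: A -> num A', A' -> if | y


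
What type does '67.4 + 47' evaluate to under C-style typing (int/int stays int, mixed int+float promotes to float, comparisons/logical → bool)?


Operand types: float + int
Rule: mixed int/float promotes to float; int/int stays int
Result type: float


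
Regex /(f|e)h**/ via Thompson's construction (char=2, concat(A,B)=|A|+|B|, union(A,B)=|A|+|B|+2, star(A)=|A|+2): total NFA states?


Syntax tree has 3 char leaf(s), 1 union(s), 2 star(s)
chars contribute 3×2 = 6; each union adds +2; each star adds +2
Total: 6 + 2 + 4 = 12 states


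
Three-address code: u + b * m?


Break into single-operator statements:
t1 = b * m
t2 = u + t1


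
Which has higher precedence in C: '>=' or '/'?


'/' is multiplicative (level 10); '>=' is relational (level 7)
Higher level binds tighter
'/' has higher precedence than '>='


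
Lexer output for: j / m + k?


Scan left to right, longest-match per lexeme
Tokens: ID(j), OP(/), ID(m), OP(+), ID(k)


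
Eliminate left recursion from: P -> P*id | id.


Left-recursive alternatives: P*id; non-recursive: id
Introduce P': P -> idP', P' -> *idP' | ε


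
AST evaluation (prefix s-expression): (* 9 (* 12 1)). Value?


Evaluate inner: (* 12 1) = 12
Evaluate root: (* 9 12) = 108
Result: 108


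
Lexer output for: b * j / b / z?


Scan left to right, longest-match per lexeme
Tokens: ID(b), OP(*), ID(j), OP(/), ID(b), OP(/), ID(z)


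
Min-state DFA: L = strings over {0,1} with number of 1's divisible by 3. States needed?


Track (count of 1) mod 3: states 0..2, accept at 0
Minimal DFA: 3 states


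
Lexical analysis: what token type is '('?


Pattern: delimiter/punctuation
Type: PUNCTUATION


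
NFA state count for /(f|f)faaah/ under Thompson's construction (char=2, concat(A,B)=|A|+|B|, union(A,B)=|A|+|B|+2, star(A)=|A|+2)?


Syntax tree has 7 char leaf(s), 1 union(s), 0 star(s)
chars contribute 7×2 = 14; each union adds +2; each star adds +2
Total: 14 + 2 + 0 = 16 states


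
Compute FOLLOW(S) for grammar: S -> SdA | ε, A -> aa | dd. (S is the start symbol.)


$ ∈ FOLLOW(S). For each A -> αBβ: add FIRST(β)\{ε} to FOLLOW(B); if β nullable, add FOLLOW(A).
FOLLOW(S) = {$, d}


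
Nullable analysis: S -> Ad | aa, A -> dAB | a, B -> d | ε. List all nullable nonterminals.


A nonterminal is nullable iff some alternative derives ε (directly, or every symbol in it is nullable)
Nullable: {B}


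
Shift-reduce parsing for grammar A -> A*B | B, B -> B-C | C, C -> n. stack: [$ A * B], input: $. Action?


handle 'A*B' on top; lookahead ∈ FOLLOW(A) = {*, $}
Action: reduce (A -> A*B)


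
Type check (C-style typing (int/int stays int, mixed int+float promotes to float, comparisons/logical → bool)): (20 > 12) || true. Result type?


Operand types: bool || bool
Rule: logical operators take bool operands and yield bool
Result type: bool


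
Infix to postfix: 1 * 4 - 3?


Left to right (same or higher precedence on left)
Postfix: 1 4 * 3 -


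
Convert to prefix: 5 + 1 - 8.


left-to-right (same/higher precedence on left): tree is (- (+ 5 1) 8)
Prefix: - + 5 1 8


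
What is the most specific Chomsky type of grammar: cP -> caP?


LHS has context (more than one symbol) and |LHS| ≤ |RHS|
Classification: Type 1 (Context-Sensitive)


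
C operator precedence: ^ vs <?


'<' is relational (level 7); '^' is bitwise XOR (level 4)
Higher level binds tighter
'<' has higher precedence than '^'


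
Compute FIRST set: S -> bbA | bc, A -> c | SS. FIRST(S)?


Per alternative of S: FIRST(bbA) = {b}; FIRST(bc) = {b}
FIRST(S) = {b}


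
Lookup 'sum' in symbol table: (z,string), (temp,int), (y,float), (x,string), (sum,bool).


Lookup 'sum' → type bool


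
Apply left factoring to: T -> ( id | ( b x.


Common prefix: '('
Factored: T -> ( T', T' -> id | b x


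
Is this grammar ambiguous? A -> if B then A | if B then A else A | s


dangling else: 'if B then if B then s else s' parses two ways
Ambiguous


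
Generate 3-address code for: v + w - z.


Break into single-operator statements:
t1 = v + w
t2 = t1 - z


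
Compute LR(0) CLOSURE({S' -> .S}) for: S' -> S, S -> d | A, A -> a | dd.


Start: S' -> .S
For each item with dot before a nonterminal B, add B -> .γ for every B-production
Closure: [S' -> .S, S -> .d, S -> .A, A -> .a, A -> .dd]


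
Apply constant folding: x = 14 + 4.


14 + 4 = 18 at compile time
Optimized: x = 18


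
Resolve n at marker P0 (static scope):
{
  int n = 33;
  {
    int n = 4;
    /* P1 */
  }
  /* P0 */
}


n declared in the same block as P0
n = 33


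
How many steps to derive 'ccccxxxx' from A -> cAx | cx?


Derivation: A => cAx => ccAxx => cccAxxx => ccccxxxx
Steps: 4


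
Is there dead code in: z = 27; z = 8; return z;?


first assignment to z is overwritten before any read
Dead: 'z = 27'


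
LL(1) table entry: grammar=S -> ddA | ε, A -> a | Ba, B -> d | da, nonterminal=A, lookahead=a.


For [A, a]: 'a' ∈ FIRST(a)
Entry: A -> a


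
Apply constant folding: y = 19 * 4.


19 * 4 = 76 at compile time
Optimized: y = 76


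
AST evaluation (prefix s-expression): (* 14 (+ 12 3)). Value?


Evaluate inner: (+ 12 3) = 15
Evaluate root: (* 14 15) = 210
Result: 210


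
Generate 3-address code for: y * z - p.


Break into single-operator statements:
t1 = y * z
t2 = t1 - p


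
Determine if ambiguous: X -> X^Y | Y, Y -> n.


precedence layered via separate nonterminal Y: deterministic
Unambiguous


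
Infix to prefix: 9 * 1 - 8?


left-to-right (same/higher precedence on left): tree is (- (* 9 1) 8)
Prefix: - * 9 1 8


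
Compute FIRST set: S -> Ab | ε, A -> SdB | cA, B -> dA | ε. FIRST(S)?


Per alternative of S: FIRST(Ab) = {c, d}; FIRST(ε) = {ε}
FIRST(S) = {c, d, ε}


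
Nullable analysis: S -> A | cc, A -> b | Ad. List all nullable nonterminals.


A nonterminal is nullable iff some alternative derives ε (directly, or every symbol in it is nullable)
Nullable: {}


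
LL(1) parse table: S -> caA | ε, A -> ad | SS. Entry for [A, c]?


For [A, c]: 'c' ∈ FIRST(SS)
Entry: A -> SS


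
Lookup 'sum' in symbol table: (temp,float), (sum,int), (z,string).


Lookup 'sum' → type int


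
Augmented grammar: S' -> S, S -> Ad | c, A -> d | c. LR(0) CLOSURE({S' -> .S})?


Start: S' -> .S
For each item with dot before a nonterminal B, add B -> .γ for every B-production
Closure: [S' -> .S, S -> .Ad, S -> .c, A -> .d, A -> .c]


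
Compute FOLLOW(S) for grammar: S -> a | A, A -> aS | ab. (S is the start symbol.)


$ ∈ FOLLOW(S). For each A -> αBβ: add FIRST(β)\{ε} to FOLLOW(B); if β nullable, add FOLLOW(A).
FOLLOW(S) = {$}


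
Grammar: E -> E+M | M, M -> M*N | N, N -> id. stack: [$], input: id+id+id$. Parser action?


no handle on stack; shift 'id'
Action: shift


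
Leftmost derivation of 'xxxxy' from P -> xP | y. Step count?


Derivation: P => xP => xxP => xxxP => xxxxP => xxxxy
Steps: 5


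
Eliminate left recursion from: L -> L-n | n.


Left-recursive alternatives: L-n; non-recursive: n
Introduce L': L -> nL', L' -> -nL' | ε


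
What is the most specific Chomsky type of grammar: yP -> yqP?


LHS has context (more than one symbol) and |LHS| ≤ |RHS|
Classification: Type 1 (Context-Sensitive)


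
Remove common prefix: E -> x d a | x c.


Common prefix: 'x'
Factored: E -> x E', E' -> d a | c


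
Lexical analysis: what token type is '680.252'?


Pattern: digits with a decimal point
Type: FLOAT_LITERAL


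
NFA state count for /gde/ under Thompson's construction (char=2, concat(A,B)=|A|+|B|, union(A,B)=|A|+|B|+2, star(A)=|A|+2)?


Syntax tree has 3 char leaf(s), 0 union(s), 0 star(s)
chars contribute 3×2 = 6; each union adds +2; each star adds +2
Total: 6 + 0 + 0 = 6 states


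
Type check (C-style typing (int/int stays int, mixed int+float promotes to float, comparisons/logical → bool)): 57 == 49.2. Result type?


Operand types: int == float
Rule: comparison yields bool
Result type: bool


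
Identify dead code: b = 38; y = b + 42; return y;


b is read by y's definition; y is returned
No dead code


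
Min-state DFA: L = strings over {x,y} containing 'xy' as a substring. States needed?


KMP-style automaton: 2 progress states + 1 absorbing accept = 3
Minimal DFA: 3 states


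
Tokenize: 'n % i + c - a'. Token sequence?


Scan left to right, longest-match per lexeme
Tokens: ID(n), OP(%), ID(i), OP(+), ID(c), OP(-), ID(a)


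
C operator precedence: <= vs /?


'/' is multiplicative (level 10); '<=' is relational (level 7)
Higher level binds tighter
'/' has higher precedence than '<='


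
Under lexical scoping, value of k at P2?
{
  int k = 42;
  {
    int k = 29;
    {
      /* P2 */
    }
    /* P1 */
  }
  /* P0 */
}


P2's block does not declare k; resolves to the enclosing declaration at depth 1
k = 29


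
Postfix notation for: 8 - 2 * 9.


* has higher precedence, evaluate 2*9 first
Postfix: 8 2 9 * -


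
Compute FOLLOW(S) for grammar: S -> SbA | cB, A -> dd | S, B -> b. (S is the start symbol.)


$ ∈ FOLLOW(S). For each A -> αBβ: add FIRST(β)\{ε} to FOLLOW(B); if β nullable, add FOLLOW(A).
FOLLOW(S) = {$, b}


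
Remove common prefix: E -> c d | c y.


Common prefix: 'c'
Factored: E -> c E', E' -> d | y


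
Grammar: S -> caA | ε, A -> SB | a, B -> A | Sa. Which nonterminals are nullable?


A nonterminal is nullable iff some alternative derives ε (directly, or every symbol in it is nullable)
Nullable: {S}


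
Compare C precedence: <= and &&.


'<=' is relational (level 7); '&&' is logical AND (level 2)
Higher level binds tighter
'<=' has higher precedence than '&&'


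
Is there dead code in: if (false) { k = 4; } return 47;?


condition is constant false, so the whole block is unreachable
Dead: 'if (false) { k = 4; }'


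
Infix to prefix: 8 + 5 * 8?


'*' binds tighter: tree is (+ 8 (* 5 8))
Prefix: + 8 * 5 8


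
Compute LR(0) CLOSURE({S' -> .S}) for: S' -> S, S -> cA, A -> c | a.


Start: S' -> .S
For each item with dot before a nonterminal B, add B -> .γ for every B-production
Closure: [S' -> .S, S -> .cA]


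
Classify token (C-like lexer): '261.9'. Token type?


Pattern: digits with a decimal point
Type: FLOAT_LITERAL


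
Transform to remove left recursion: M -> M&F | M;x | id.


Left-recursive alternatives: M&F, M;x; non-recursive: id
Introduce M': M -> idM', M' -> &FM' | ;xM' | ε


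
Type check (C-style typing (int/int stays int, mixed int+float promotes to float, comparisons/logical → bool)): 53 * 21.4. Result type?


Operand types: int * float
Rule: mixed int/float promotes to float; int/int stays int
Result type: float


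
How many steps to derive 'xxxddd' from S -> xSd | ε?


Derivation: S => xSd => xxSdd => xxxSddd => xxxddd
Steps: 4


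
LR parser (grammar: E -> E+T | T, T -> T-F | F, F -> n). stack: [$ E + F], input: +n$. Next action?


'F' (not preceded by T-) is the handle for T -> F
Action: reduce (T -> F)


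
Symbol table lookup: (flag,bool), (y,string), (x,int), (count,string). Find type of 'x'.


Lookup 'x' → type int


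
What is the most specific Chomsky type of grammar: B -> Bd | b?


Left-linear: every RHS is a terminal or one nonterminal followed by a terminal
Classification: Type 3 (Regular)


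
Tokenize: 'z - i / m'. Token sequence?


Scan left to right, longest-match per lexeme
Tokens: ID(z), OP(-), ID(i), OP(/), ID(m)


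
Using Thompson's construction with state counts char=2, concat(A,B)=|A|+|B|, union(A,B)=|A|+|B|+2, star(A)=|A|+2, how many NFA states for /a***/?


Syntax tree has 1 char leaf(s), 0 union(s), 3 star(s)
chars contribute 1×2 = 2; each union adds +2; each star adds +2
Total: 2 + 0 + 6 = 8 states


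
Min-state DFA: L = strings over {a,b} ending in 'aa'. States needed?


Track the longest suffix of input matching a prefix of 'aa': 3 classes (prefixes of length 0..2)
Minimal DFA: 3 states


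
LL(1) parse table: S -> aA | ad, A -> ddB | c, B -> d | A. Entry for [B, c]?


For [B, c]: 'c' ∈ FIRST(A)
Entry: B -> A


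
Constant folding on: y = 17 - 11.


17 - 11 = 6 at compile time
Optimized: y = 6


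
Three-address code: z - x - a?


Break into single-operator statements:
t1 = z - x
t2 = t1 - a


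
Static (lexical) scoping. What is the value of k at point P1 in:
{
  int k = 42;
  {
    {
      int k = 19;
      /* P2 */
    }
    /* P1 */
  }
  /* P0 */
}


P1's block does not declare k; resolves to the enclosing declaration at depth 0
k = 42


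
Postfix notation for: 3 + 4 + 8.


Left to right (same or higher precedence on left)
Postfix: 3 4 + 8 +


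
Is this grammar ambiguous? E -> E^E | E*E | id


'id^id*id' has two parse trees (no precedence encoded between ^ and *)
Ambiguous


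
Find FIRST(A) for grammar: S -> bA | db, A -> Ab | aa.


Per alternative of A: FIRST(Ab) = {a}; FIRST(aa) = {a}
FIRST(A) = {a}


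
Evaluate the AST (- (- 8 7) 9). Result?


Evaluate inner: (- 8 7) = 1
Evaluate root: (- 1 9) = -8
Result: -8


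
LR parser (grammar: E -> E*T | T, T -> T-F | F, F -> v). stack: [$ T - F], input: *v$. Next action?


handle 'T-F' on top
Action: reduce (T -> T-F)


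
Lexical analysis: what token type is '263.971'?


Pattern: digits with a decimal point
Type: FLOAT_LITERAL


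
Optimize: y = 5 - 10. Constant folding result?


5 - 10 = -5 at compile time
Optimized: y = -5


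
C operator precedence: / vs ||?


'/' is multiplicative (level 10); '||' is logical OR (level 1)
Higher level binds tighter
'/' has higher precedence than '||'


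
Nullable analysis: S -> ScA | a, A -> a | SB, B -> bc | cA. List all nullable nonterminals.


A nonterminal is nullable iff some alternative derives ε (directly, or every symbol in it is nullable)
Nullable: {}


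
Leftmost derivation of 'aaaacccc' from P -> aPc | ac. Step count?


Derivation: P => aPc => aaPcc => aaaPccc => aaaacccc
Steps: 4


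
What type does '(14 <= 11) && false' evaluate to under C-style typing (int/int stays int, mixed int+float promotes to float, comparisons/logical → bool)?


Operand types: bool && bool
Rule: logical operators take bool operands and yield bool
Result type: bool


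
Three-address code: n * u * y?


Break into single-operator statements:
t1 = n * u
t2 = t1 * y


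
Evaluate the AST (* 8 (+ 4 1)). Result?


Evaluate inner: (+ 4 1) = 5
Evaluate root: (* 8 5) = 40
Result: 40


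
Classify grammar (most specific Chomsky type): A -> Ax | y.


Left-linear: every RHS is a terminal or one nonterminal followed by a terminal
Classification: Type 3 (Regular)


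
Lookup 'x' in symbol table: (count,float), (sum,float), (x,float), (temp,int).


Lookup 'x' → type float


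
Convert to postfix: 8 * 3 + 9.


Left to right (same or higher precedence on left)
Postfix: 8 3 * 9 +


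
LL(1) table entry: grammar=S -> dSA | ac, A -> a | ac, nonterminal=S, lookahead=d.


For [S, d]: 'd' ∈ FIRST(dSA)
Entry: S -> dSA


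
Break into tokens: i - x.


Scan left to right, longest-match per lexeme
Tokens: ID(i), OP(-), ID(x)


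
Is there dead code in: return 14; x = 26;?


statement follows a return and is unreachable
Dead: 'x = 26'


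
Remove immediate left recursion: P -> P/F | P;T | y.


Left-recursive alternatives: P/F, P;T; non-recursive: y
Introduce P': P -> yP', P' -> /FP' | ;TP' | ε


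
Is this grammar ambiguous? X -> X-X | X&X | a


'a-a&a' has two parse trees (no precedence encoded between - and &)
Ambiguous


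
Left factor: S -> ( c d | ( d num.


Common prefix: '('
Factored: S -> ( S', S' -> c d | d num


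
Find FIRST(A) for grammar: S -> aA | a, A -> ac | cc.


Per alternative of A: FIRST(ac) = {a}; FIRST(cc) = {c}
FIRST(A) = {a, c}


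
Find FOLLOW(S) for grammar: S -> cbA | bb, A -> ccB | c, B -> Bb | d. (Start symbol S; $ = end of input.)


$ ∈ FOLLOW(S). For each A -> αBβ: add FIRST(β)\{ε} to FOLLOW(B); if β nullable, add FOLLOW(A).
FOLLOW(S) = {$}


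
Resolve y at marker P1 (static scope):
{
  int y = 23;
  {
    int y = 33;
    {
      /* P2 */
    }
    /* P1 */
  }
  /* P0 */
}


y declared in the same block as P1
y = 33


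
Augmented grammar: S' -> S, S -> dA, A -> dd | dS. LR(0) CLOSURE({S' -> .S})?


Start: S' -> .S
For each item with dot before a nonterminal B, add B -> .γ for every B-production
Closure: [S' -> .S, S -> .dA]


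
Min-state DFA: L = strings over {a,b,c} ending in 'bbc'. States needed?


Track the longest suffix of input matching a prefix of 'bbc': 4 classes (prefixes of length 0..3)
Minimal DFA: 4 states


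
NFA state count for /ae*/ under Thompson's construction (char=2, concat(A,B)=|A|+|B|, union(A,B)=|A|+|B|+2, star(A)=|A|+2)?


Syntax tree has 2 char leaf(s), 0 union(s), 1 star(s)
chars contribute 2×2 = 4; each union adds +2; each star adds +2
Total: 4 + 0 + 2 = 6 states


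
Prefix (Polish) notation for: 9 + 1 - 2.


left-to-right (same/higher precedence on left): tree is (- (+ 9 1) 2)
Prefix: - + 9 1 2


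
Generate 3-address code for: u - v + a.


Break into single-operator statements:
t1 = u - v
t2 = t1 + a


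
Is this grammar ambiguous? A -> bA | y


right-linear, alternatives start with distinct terminals 'b' vs 'y': unique leftmost derivation
Unambiguous


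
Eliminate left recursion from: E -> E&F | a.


Left-recursive alternatives: E&F; non-recursive: a
Introduce E': E -> aE', E' -> &FE' | ε


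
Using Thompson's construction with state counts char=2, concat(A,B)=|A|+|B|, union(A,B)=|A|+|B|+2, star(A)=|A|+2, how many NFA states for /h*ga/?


Syntax tree has 3 char leaf(s), 0 union(s), 1 star(s)
chars contribute 3×2 = 6; each union adds +2; each star adds +2
Total: 6 + 0 + 2 = 8 states


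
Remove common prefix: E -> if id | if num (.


Common prefix: 'if'
Factored: E -> if E', E' -> id | num (


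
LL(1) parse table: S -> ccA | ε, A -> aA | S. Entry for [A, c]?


For [A, c]: 'c' ∈ FIRST(S)
Entry: A -> S


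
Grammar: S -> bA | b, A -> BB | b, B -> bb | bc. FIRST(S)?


Per alternative of S: FIRST(bA) = {b}; FIRST(b) = {b}
FIRST(S) = {b}


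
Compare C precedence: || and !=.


'!=' is equality (level 6); '||' is logical OR (level 1)
Higher level binds tighter
'!=' has higher precedence than '||'


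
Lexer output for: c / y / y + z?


Scan left to right, longest-match per lexeme
Tokens: ID(c), OP(/), ID(y), OP(/), ID(y), OP(+), ID(z)


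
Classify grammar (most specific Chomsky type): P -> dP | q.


Right-linear: every RHS is a terminal or a terminal followed by one nonterminal
Classification: Type 3 (Regular)


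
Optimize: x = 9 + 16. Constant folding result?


9 + 16 = 25 at compile time
Optimized: x = 25


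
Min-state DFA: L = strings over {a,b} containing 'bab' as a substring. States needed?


KMP-style automaton: 3 progress states + 1 absorbing accept = 4
Minimal DFA: 4 states


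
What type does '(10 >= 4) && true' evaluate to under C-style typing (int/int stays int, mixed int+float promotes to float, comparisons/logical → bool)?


Operand types: bool && bool
Rule: logical operators take bool operands and yield bool
Result type: bool


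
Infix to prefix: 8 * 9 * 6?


left-to-right (same/higher precedence on left): tree is (* (* 8 9) 6)
Prefix: * * 8 9 6


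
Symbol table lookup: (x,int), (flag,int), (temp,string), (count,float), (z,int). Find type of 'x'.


Lookup 'x' → type int


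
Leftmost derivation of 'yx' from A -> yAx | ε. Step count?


Derivation: A => yAx => yx
Steps: 2


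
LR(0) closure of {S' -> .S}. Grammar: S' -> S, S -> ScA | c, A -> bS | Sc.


Start: S' -> .S
For each item with dot before a nonterminal B, add B -> .γ for every B-production
Closure: [S' -> .S, S -> .ScA, S -> .c]


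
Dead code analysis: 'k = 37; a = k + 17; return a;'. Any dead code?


k is read by a's definition; a is returned
No dead code


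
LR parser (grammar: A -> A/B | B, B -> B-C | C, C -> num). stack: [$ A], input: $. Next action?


start symbol A on stack, input exhausted
Action: accept


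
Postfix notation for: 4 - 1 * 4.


* has higher precedence, evaluate 1*4 first
Postfix: 4 1 4 * -


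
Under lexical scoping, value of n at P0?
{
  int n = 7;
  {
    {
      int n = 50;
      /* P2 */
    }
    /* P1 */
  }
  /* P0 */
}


n declared in the same block as P0
n = 7


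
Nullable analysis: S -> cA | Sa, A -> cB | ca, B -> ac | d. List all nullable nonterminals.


A nonterminal is nullable iff some alternative derives ε (directly, or every symbol in it is nullable)
Nullable: {}


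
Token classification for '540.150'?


Pattern: digits with a decimal point
Type: FLOAT_LITERAL


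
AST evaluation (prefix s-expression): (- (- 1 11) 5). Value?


Evaluate inner: (- 1 11) = -10
Evaluate root: (- -10 5) = -15
Result: -15


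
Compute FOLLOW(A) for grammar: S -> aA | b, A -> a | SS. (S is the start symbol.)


$ ∈ FOLLOW(S). For each A -> αBβ: add FIRST(β)\{ε} to FOLLOW(B); if β nullable, add FOLLOW(A).
FOLLOW(A) = {$, a, b}


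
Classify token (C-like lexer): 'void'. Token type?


Pattern: reserved word
Type: KEYWORD


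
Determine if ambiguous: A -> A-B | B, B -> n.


precedence layered via separate nonterminal B: deterministic
Unambiguous


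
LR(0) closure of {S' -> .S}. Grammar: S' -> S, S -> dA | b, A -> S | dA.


Start: S' -> .S
For each item with dot before a nonterminal B, add B -> .γ for every B-production
Closure: [S' -> .S, S -> .dA, S -> .b]


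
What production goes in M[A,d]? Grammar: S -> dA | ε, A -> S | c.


For [A, d]: 'd' ∈ FIRST(S)
Entry: A -> S


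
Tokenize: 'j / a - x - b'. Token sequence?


Scan left to right, longest-match per lexeme
Tokens: ID(j), OP(/), ID(a), OP(-), ID(x), OP(-), ID(b)


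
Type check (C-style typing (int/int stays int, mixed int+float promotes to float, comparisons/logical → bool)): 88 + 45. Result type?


Operand types: int + int
Rule: mixed int/float promotes to float; int/int stays int
Result type: int


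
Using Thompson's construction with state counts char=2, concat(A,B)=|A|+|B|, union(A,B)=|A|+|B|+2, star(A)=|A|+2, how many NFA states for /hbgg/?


Syntax tree has 4 char leaf(s), 0 union(s), 0 star(s)
chars contribute 4×2 = 8; each union adds +2; each star adds +2
Total: 8 + 0 + 0 = 8 states


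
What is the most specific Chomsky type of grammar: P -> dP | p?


Right-linear: every RHS is a terminal or a terminal followed by one nonterminal
Classification: Type 3 (Regular)


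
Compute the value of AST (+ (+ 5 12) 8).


Evaluate inner: (+ 5 12) = 17
Evaluate root: (+ 17 8) = 25
Result: 25


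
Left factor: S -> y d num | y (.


Common prefix: 'y'
Factored: S -> y S', S' -> d num | (


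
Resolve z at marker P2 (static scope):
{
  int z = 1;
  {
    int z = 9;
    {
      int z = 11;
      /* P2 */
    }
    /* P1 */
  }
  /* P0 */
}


z declared in the same block as P2
z = 11


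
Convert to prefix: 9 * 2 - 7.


left-to-right (same/higher precedence on left): tree is (- (* 9 2) 7)
Prefix: - * 9 2 7


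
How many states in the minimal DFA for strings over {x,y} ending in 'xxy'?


Track the longest suffix of input matching a prefix of 'xxy': 4 classes (prefixes of length 0..3)
Minimal DFA: 4 states


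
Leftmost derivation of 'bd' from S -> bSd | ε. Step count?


Derivation: S => bSd => bd
Steps: 2


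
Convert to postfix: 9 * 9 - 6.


Left to right (same or higher precedence on left)
Postfix: 9 9 * 6 -


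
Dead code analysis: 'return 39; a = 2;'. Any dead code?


statement follows a return and is unreachable
Dead: 'a = 2'


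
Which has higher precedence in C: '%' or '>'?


'%' is multiplicative (level 10); '>' is relational (level 7)
Higher level binds tighter
'%' has higher precedence than '>'


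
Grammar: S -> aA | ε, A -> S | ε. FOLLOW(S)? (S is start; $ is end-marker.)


$ ∈ FOLLOW(S). For each A -> αBβ: add FIRST(β)\{ε} to FOLLOW(B); if β nullable, add FOLLOW(A).
FOLLOW(S) = {$}


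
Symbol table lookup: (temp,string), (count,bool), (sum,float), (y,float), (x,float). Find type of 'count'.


Lookup 'count' → type bool


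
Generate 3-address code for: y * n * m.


Break into single-operator statements:
t1 = y * n
t2 = t1 * m


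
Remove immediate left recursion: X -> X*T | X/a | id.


Left-recursive alternatives: X*T, X/a; non-recursive: id
Introduce X': X -> idX', X' -> *TX' | /aX' | ε


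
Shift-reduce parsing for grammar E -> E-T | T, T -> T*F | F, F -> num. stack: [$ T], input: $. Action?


lookahead ∉ {*} so T won't extend; reduce E -> T
Action: reduce (E -> T)


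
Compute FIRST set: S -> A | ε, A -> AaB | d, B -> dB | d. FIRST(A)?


Per alternative of A: FIRST(AaB) = {d}; FIRST(d) = {d}
FIRST(A) = {d}


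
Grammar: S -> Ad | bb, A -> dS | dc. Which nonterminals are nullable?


A nonterminal is nullable iff some alternative derives ε (directly, or every symbol in it is nullable)
Nullable: {}


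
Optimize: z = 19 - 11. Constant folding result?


19 - 11 = 8 at compile time
Optimized: z = 8


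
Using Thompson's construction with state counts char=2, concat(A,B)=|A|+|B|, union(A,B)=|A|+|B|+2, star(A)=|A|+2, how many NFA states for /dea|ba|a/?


Syntax tree has 6 char leaf(s), 2 union(s), 0 star(s)
chars contribute 6×2 = 12; each union adds +2; each star adds +2
Total: 12 + 4 + 0 = 16 states


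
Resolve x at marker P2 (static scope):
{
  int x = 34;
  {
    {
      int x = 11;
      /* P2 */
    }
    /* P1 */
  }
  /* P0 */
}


x declared in the same block as P2
x = 11


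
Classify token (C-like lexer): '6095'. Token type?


Pattern: digits only
Type: INTEGER_LITERAL


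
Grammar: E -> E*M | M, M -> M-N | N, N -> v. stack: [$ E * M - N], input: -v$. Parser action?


handle 'M-N' on top
Action: reduce (M -> M-N)


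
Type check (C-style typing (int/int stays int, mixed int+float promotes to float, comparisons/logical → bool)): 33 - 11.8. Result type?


Operand types: int - float
Rule: mixed int/float promotes to float; int/int stays int
Result type: float


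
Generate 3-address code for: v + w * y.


Break into single-operator statements:
t1 = w * y
t2 = v + t1


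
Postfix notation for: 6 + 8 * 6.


* has higher precedence, evaluate 8*6 first
Postfix: 6 8 6 * +


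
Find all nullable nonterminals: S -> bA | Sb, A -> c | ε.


A nonterminal is nullable iff some alternative derives ε (directly, or every symbol in it is nullable)
Nullable: {A}


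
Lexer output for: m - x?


Scan left to right, longest-match per lexeme
Tokens: ID(m), OP(-), ID(x)


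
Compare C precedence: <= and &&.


'<=' is relational (level 7); '&&' is logical AND (level 2)
Higher level binds tighter
'<=' has higher precedence than '&&'


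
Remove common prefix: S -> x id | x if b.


Common prefix: 'x'
Factored: S -> x S', S' -> id | if b


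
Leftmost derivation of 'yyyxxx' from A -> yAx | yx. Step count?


Derivation: A => yAx => yyAxx => yyyxxx
Steps: 3


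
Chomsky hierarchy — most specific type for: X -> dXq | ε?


Single nonterminal LHS, but d^n q^n is not regular
Classification: Type 2 (Context-Free)


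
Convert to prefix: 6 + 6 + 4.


left-to-right (same/higher precedence on left): tree is (+ (+ 6 6) 4)
Prefix: + + 6 6 4


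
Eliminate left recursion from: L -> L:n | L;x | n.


Left-recursive alternatives: L:n, L;x; non-recursive: n
Introduce L': L -> nL', L' -> :nL' | ;xL' | ε


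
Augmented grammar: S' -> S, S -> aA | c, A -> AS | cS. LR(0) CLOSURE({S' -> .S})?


Start: S' -> .S
For each item with dot before a nonterminal B, add B -> .γ for every B-production
Closure: [S' -> .S, S -> .aA, S -> .c]


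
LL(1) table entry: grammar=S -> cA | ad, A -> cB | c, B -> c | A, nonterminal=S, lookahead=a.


For [S, a]: 'a' ∈ FIRST(ad)
Entry: S -> ad


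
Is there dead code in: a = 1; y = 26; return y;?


a is assigned but never read
Dead: 'a = 1'


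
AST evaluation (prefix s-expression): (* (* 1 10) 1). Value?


Evaluate inner: (* 1 10) = 10
Evaluate root: (* 10 1) = 10
Result: 10


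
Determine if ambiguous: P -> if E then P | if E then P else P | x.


dangling else: 'if E then if E then x else x' parses two ways
Ambiguous


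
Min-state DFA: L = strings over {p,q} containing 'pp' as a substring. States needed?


KMP-style automaton: 2 progress states + 1 absorbing accept = 3
Minimal DFA: 3 states


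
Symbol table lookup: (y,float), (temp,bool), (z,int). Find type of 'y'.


Lookup 'y' → type float


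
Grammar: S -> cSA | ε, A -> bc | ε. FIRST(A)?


Per alternative of A: FIRST(bc) = {b}; FIRST(ε) = {ε}
FIRST(A) = {b, ε}


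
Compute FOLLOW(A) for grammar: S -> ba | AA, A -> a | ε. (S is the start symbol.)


$ ∈ FOLLOW(S). For each A -> αBβ: add FIRST(β)\{ε} to FOLLOW(B); if β nullable, add FOLLOW(A).
FOLLOW(A) = {$, a}


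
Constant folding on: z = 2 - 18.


2 - 18 = -16 at compile time
Optimized: z = -16


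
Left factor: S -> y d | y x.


Common prefix: 'y'
Factored: S -> y S', S' -> d | x


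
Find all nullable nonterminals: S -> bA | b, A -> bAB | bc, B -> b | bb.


A nonterminal is nullable iff some alternative derives ε (directly, or every symbol in it is nullable)
Nullable: {}


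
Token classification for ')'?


Pattern: delimiter/punctuation
Type: PUNCTUATION


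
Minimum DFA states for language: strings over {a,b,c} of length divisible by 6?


Track length mod 6: states 0..5, accept at 0
Minimal DFA: 6 states


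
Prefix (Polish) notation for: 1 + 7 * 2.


'*' binds tighter: tree is (+ 1 (* 7 2))
Prefix: + 1 * 7 2


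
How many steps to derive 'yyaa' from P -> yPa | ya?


Derivation: P => yPa => yyaa
Steps: 2


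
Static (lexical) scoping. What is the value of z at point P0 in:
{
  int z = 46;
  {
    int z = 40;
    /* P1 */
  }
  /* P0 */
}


z declared in the same block as P0
z = 46


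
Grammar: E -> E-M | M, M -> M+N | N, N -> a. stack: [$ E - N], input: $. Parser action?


'N' (not preceded by M+) is the handle for M -> N
Action: reduce (M -> N)


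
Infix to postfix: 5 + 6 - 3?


Left to right (same or higher precedence on left)
Postfix: 5 6 + 3 -


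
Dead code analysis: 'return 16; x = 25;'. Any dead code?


statement follows a return and is unreachable
Dead: 'x = 25'


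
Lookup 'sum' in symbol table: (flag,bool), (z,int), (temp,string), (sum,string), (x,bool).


Lookup 'sum' → type string


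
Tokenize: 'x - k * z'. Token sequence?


Scan left to right, longest-match per lexeme
Tokens: ID(x), OP(-), ID(k), OP(*), ID(z)


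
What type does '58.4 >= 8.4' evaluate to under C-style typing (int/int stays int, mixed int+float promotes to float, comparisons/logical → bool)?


Operand types: float >= float
Rule: comparison yields bool
Result type: bool


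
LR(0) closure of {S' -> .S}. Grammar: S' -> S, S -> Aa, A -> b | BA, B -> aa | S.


Start: S' -> .S
For each item with dot before a nonterminal B, add B -> .γ for every B-production
Closure: [S' -> .S, S -> .Aa, A -> .b, A -> .BA, B -> .aa, B -> .S]


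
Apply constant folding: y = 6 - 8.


6 - 8 = -2 at compile time
Optimized: y = -2


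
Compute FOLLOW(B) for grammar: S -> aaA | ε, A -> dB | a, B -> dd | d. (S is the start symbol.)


$ ∈ FOLLOW(S). For each A -> αBβ: add FIRST(β)\{ε} to FOLLOW(B); if β nullable, add FOLLOW(A).
FOLLOW(B) = {$}


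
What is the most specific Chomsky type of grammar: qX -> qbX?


LHS has context (more than one symbol) and |LHS| ≤ |RHS|
Classification: Type 1 (Context-Sensitive)


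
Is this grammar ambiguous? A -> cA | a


right-linear, alternatives start with distinct terminals 'c' vs 'a': unique leftmost derivation
Unambiguous


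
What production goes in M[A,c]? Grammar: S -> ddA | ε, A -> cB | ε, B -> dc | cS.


For [A, c]: 'c' ∈ FIRST(cB)
Entry: A -> cB


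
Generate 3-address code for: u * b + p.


Break into single-operator statements:
t1 = u * b
t2 = t1 + p


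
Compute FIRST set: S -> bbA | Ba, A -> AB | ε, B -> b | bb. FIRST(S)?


Per alternative of S: FIRST(bbA) = {b}; FIRST(Ba) = {b}
FIRST(S) = {b}


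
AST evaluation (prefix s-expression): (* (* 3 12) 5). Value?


Evaluate inner: (* 3 12) = 36
Evaluate root: (* 36 5) = 180
Result: 180


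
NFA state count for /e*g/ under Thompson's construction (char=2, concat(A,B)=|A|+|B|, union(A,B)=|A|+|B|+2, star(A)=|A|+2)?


Syntax tree has 2 char leaf(s), 0 union(s), 1 star(s)
chars contribute 2×2 = 4; each union adds +2; each star adds +2
Total: 4 + 0 + 2 = 6 states


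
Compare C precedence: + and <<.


'+' is additive (level 9); '<<' is shift (level 8)
Higher level binds tighter
'+' has higher precedence than '<<'


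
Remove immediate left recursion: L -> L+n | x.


Left-recursive alternatives: L+n; non-recursive: x
Introduce L': L -> xL', L' -> +nL' | ε


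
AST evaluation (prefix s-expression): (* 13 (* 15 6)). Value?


Evaluate inner: (* 15 6) = 90
Evaluate root: (* 13 90) = 1170
Result: 1170


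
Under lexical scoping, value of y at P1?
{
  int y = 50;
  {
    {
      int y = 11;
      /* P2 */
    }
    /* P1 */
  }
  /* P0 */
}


P1's block does not declare y; resolves to the enclosing declaration at depth 0
y = 50


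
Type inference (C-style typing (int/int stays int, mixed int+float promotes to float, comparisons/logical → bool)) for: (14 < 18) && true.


Operand types: bool && bool
Rule: logical operators take bool operands and yield bool
Result type: bool


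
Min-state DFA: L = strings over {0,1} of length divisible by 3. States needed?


Track length mod 3: states 0..2, accept at 0
Minimal DFA: 3 states


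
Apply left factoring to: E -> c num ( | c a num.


Common prefix: 'c'
Factored: E -> c E', E' -> num ( | a num


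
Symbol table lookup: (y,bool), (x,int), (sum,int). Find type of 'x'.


Lookup 'x' → type int


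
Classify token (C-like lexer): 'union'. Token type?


Pattern: reserved word
Type: KEYWORD


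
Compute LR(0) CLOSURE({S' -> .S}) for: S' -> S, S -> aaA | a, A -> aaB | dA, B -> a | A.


Start: S' -> .S
For each item with dot before a nonterminal B, add B -> .γ for every B-production
Closure: [S' -> .S, S -> .aaA, S -> .a]


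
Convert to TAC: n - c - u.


Break into single-operator statements:
t1 = n - c
t2 = t1 - u


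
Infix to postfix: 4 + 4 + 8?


Left to right (same or higher precedence on left)
Postfix: 4 4 + 8 +


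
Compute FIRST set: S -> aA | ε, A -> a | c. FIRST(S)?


Per alternative of S: FIRST(aA) = {a}; FIRST(ε) = {ε}
FIRST(S) = {a, ε}


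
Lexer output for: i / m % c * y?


Scan left to right, longest-match per lexeme
Tokens: ID(i), OP(/), ID(m), OP(%), ID(c), OP(*), ID(y)


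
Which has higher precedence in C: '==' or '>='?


'>=' is relational (level 7); '==' is equality (level 6)
Higher level binds tighter
'>=' has higher precedence than '=='


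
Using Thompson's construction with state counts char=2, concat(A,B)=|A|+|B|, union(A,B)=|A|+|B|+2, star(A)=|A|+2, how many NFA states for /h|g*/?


Syntax tree has 2 char leaf(s), 1 union(s), 1 star(s)
chars contribute 2×2 = 4; each union adds +2; each star adds +2
Total: 4 + 2 + 2 = 8 states


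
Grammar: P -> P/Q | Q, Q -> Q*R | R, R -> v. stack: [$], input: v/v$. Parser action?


no handle on stack; shift 'v'
Action: shift


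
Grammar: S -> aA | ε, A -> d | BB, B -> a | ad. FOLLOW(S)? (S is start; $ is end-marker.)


$ ∈ FOLLOW(S). For each A -> αBβ: add FIRST(β)\{ε} to FOLLOW(B); if β nullable, add FOLLOW(A).
FOLLOW(S) = {$}


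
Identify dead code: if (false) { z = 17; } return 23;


condition is constant false, so the whole block is unreachable
Dead: 'if (false) { z = 17; }'
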